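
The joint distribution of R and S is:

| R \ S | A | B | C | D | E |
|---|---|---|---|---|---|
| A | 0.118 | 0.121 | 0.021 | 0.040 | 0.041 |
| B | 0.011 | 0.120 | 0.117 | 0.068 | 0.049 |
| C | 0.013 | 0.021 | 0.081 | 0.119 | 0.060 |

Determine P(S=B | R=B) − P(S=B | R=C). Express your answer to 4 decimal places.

P(R=B) = 0.011 + 0.120 + 0.117 + 0.068 + 0.049 = 0.365; P(S=B | R=B) = 0.120/0.365 = 0.32877.
P(R=C) = 0.013 + 0.021 + 0.081 + 0.119 + 0.060 = 0.294; P(S=B | R=C) = 0.021/0.294 = 0.07143.
Difference = 0.2573.

0.2573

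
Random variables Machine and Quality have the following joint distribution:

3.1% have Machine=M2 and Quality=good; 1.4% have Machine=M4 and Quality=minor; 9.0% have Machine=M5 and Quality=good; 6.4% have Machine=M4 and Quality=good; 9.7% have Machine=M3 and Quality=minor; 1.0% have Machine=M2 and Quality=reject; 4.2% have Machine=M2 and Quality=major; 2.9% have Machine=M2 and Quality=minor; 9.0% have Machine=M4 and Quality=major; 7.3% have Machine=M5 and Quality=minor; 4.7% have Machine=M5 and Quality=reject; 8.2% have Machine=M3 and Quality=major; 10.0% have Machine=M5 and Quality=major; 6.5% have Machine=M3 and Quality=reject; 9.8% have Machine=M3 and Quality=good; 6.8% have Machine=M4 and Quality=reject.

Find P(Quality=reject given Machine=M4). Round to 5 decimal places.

0.28814

P(Machine=M4) = 0.064 + 0.014 + 0.090 + 0.068 = 0.236.
P(Quality=reject | Machine=M4) = 0.068/0.236 = 0.28814.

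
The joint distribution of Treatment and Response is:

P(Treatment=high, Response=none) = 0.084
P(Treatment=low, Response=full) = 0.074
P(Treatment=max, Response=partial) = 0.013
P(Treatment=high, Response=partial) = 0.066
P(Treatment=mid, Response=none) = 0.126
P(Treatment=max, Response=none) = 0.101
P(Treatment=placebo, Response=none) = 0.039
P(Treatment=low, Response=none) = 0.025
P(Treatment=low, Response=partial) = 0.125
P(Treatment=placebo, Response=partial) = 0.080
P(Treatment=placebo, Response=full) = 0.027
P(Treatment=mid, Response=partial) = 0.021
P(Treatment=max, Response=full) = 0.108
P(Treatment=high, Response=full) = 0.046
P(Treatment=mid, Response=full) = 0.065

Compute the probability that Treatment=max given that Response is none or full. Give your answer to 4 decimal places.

P(Response=none) = 0.039 + 0.025 + 0.126 + 0.084 + 0.101 = 0.375.
P(Response=full) = 0.027 + 0.074 + 0.065 + 0.046 + 0.108 = 0.320.
P(Response ∈ {none, full}) = 0.375 + 0.320 = 0.695; P(Treatment=max, Response ∈ {none, full}) = 0.101 + 0.108 = 0.209.
P(Treatment=max | Response ∈ {none, full}) = 0.209/0.695 = 0.3007.

0.3007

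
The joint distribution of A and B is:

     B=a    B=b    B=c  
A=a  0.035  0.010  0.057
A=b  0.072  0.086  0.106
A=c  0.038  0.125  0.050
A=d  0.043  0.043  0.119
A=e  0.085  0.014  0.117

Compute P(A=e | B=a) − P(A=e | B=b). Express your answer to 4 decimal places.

P(B=a) = 0.035 + 0.072 + 0.038 + 0.043 + 0.085 = 0.273; P(A=e | B=a) = 0.085/0.273 = 0.31136.
P(B=b) = 0.010 + 0.086 + 0.125 + 0.043 + 0.014 = 0.278; P(A=e | B=b) = 0.014/0.278 = 0.05036.
Difference = 0.2610.

0.2610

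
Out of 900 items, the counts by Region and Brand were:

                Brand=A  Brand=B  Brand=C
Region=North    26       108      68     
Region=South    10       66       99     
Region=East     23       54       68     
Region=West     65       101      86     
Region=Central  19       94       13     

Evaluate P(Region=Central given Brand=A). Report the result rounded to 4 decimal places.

Total with Brand=A: 26 + 10 + 23 + 65 + 19 = 143.
P(Region=Central | Brand=A) = 19/143 = 0.1329.

0.1329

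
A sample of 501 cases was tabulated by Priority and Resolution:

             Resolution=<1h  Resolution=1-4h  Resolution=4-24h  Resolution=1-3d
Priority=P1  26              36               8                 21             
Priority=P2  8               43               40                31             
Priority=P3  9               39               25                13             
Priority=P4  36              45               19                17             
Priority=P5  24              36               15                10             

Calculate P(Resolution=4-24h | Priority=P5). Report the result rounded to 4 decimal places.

Total with Priority=P5: 24 + 36 + 15 + 10 = 85.
P(Resolution=4-24h | Priority=P5) = 15/85 = 0.1765.

0.1765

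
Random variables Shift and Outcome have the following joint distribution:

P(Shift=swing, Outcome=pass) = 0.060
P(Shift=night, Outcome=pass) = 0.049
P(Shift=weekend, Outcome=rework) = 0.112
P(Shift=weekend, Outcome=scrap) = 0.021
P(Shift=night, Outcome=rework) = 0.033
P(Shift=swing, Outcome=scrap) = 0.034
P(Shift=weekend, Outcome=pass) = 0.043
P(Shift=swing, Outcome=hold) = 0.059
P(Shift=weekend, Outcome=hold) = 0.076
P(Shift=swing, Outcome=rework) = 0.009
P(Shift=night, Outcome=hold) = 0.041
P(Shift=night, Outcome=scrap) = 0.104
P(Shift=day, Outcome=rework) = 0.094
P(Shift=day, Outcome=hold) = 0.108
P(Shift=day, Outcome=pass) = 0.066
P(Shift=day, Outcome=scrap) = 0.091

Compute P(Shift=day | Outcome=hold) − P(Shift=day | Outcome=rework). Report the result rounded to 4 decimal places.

P(Outcome=hold) = 0.108 + 0.059 + 0.041 + 0.076 = 0.284; P(Shift=day | Outcome=hold) = 0.108/0.284 = 0.38028.
P(Outcome=rework) = 0.094 + 0.009 + 0.033 + 0.112 = 0.248; P(Shift=day | Outcome=rework) = 0.094/0.248 = 0.37903.
Difference = 0.0012.

0.0012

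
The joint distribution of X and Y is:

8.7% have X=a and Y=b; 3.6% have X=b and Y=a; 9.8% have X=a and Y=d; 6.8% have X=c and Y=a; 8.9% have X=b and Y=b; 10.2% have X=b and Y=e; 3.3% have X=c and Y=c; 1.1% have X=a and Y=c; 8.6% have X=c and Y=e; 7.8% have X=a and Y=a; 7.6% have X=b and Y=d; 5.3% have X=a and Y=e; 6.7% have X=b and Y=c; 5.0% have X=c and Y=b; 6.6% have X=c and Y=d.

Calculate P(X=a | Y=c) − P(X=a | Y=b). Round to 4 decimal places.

P(Y=c) = 0.011 + 0.067 + 0.033 = 0.111; P(X=a | Y=c) = 0.011/0.111 = 0.09910.
P(Y=b) = 0.087 + 0.089 + 0.050 = 0.226; P(X=a | Y=b) = 0.087/0.226 = 0.38496.
Difference = -0.2859.

-0.2859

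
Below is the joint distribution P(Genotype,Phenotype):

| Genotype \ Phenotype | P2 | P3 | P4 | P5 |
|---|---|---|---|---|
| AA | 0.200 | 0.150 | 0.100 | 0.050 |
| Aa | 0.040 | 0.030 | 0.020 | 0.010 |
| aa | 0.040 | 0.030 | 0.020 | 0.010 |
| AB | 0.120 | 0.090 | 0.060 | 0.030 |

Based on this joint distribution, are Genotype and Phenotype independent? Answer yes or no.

yes

Every cell satisfies P(Genotype,Phenotype) = P(Genotype)·P(Phenotype). For instance P(Genotype=AA) = 0.500, P(Phenotype=P3) = 0.300, and 0.500×0.300 = 0.150 matches the joint entry. So Genotype and Phenotype are independent.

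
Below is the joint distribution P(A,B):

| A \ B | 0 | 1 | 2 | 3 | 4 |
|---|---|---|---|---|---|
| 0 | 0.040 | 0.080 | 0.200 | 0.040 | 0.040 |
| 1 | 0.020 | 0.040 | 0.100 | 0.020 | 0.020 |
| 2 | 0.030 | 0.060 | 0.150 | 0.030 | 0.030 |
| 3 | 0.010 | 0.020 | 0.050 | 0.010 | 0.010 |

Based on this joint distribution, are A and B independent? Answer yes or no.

Every cell satisfies P(A,B) = P(A)·P(B). For instance P(A=1) = 0.200, P(B=3) = 0.100, and 0.200×0.100 = 0.020 matches the joint entry. So A and B are independent.

yes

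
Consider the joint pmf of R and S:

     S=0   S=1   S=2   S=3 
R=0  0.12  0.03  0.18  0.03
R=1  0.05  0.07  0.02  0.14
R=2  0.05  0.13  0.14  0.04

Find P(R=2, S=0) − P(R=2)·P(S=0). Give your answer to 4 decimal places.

P(R=2) = 0.05 + 0.13 + 0.14 + 0.04 = 0.36.
P(S=0) = 0.12 + 0.05 + 0.05 = 0.22.
P(R=2, S=0) − P(R=2)P(S=0) = 0.05 − 0.36×0.22 = -0.0292.

-0.0292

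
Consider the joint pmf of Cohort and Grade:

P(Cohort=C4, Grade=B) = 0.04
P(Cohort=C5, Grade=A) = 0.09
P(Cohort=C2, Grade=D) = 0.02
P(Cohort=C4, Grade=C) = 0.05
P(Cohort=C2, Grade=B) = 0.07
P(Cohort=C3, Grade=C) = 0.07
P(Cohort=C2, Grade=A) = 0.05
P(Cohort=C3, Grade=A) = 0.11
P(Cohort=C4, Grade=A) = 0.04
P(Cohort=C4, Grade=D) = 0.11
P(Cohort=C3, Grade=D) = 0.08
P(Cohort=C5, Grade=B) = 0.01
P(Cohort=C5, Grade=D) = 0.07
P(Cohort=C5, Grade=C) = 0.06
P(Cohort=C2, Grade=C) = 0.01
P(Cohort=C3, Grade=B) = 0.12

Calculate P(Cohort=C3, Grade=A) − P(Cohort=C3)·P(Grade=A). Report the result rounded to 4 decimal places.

P(Cohort=C3) = 0.11 + 0.12 + 0.07 + 0.08 = 0.38.
P(Grade=A) = 0.05 + 0.11 + 0.04 + 0.09 = 0.29.
P(Cohort=C3, Grade=A) − P(Cohort=C3)P(Grade=A) = 0.11 − 0.38×0.29 = -0.0002.

-0.0002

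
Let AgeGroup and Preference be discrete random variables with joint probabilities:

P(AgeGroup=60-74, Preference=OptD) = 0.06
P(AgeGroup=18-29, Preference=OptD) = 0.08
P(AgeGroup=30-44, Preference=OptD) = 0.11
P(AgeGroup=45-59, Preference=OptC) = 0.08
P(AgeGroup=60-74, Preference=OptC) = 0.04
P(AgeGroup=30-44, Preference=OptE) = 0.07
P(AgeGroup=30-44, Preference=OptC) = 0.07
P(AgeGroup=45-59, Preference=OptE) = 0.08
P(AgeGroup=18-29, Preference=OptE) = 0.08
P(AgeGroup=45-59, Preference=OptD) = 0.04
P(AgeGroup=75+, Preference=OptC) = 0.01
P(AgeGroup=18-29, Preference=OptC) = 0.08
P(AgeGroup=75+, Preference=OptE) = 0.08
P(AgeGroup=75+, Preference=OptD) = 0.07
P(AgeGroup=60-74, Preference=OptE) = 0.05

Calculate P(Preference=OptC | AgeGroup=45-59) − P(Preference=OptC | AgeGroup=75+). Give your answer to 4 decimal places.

0.3375

P(AgeGroup=45-59) = 0.08 + 0.04 + 0.08 = 0.20; P(Preference=OptC | AgeGroup=45-59) = 0.08/0.20 = 0.40000.
P(AgeGroup=75+) = 0.01 + 0.07 + 0.08 = 0.16; P(Preference=OptC | AgeGroup=75+) = 0.01/0.16 = 0.06250.
Difference = 0.3375.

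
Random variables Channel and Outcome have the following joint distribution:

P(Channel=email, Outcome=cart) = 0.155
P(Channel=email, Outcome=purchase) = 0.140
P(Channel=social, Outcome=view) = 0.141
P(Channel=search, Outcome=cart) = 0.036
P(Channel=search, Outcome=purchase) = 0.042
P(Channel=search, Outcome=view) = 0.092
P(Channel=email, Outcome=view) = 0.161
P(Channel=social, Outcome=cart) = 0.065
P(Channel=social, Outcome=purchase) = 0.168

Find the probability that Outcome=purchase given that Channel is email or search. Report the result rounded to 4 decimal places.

P(Channel=email) = 0.161 + 0.155 + 0.140 = 0.456.
P(Channel=search) = 0.092 + 0.036 + 0.042 = 0.170.
P(Channel ∈ {email, search}) = 0.456 + 0.170 = 0.626; P(Outcome=purchase, Channel ∈ {email, search}) = 0.140 + 0.042 = 0.182.
P(Outcome=purchase | Channel ∈ {email, search}) = 0.182/0.626 = 0.2907.

0.2907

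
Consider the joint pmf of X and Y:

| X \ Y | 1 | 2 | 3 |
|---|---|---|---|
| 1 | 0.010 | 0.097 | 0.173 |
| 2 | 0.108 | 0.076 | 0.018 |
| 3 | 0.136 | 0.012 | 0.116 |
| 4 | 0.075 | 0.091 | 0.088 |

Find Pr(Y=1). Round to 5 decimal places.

0.32900

P(Y=1) = 0.010 + 0.108 + 0.136 + 0.075 = 0.329.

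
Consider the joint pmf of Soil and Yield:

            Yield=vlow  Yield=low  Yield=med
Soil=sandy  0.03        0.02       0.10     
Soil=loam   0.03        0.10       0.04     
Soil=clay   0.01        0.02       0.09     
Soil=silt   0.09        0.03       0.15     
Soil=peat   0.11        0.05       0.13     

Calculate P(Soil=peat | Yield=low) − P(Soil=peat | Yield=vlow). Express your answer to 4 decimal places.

P(Yield=low) = 0.02 + 0.10 + 0.02 + 0.03 + 0.05 = 0.22; P(Soil=peat | Yield=low) = 0.05/0.22 = 0.22727.
P(Yield=vlow) = 0.03 + 0.03 + 0.01 + 0.09 + 0.11 = 0.27; P(Soil=peat | Yield=vlow) = 0.11/0.27 = 0.40741.
Difference = -0.1801.

-0.1801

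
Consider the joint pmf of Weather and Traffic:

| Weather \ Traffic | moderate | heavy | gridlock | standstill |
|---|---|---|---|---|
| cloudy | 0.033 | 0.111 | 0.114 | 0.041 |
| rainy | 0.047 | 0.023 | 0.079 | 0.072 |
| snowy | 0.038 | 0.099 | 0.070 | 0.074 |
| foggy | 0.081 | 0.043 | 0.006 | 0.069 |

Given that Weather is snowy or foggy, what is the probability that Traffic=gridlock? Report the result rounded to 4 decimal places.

P(Weather=snowy) = 0.038 + 0.099 + 0.070 + 0.074 = 0.281.
P(Weather=foggy) = 0.081 + 0.043 + 0.006 + 0.069 = 0.199.
P(Weather ∈ {snowy, foggy}) = 0.281 + 0.199 = 0.480; P(Traffic=gridlock, Weather ∈ {snowy, foggy}) = 0.070 + 0.006 = 0.076.
P(Traffic=gridlock | Weather ∈ {snowy, foggy}) = 0.076/0.480 = 0.1583.

0.1583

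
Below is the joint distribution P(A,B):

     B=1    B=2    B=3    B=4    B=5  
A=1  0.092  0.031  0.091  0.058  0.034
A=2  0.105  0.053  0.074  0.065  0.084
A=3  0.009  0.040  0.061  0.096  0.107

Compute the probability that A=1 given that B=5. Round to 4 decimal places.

0.1511

P(B=5) = 0.034 + 0.084 + 0.107 = 0.225.
P(A=1 | B=5) = 0.034/0.225 = 0.1511.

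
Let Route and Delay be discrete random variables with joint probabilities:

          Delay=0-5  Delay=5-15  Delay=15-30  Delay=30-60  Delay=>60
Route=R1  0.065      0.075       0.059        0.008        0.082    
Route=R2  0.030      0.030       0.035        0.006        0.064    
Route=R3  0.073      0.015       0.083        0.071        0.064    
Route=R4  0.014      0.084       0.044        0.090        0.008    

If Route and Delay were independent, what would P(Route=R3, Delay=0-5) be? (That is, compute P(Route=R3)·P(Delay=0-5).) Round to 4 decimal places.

0.0557

P(Route=R3) = 0.073 + 0.015 + 0.083 + 0.071 + 0.064 = 0.306.
P(Delay=0-5) = 0.065 + 0.030 + 0.073 + 0.014 = 0.182.
Product: 0.306 × 0.182 = 0.0557.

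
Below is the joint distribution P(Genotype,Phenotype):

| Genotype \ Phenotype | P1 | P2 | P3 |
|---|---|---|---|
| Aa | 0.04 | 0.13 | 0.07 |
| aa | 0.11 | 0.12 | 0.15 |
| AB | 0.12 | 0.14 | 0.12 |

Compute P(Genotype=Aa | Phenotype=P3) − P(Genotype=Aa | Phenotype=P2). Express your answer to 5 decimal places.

-0.12745

P(Phenotype=P3) = 0.07 + 0.15 + 0.12 = 0.34; P(Genotype=Aa | Phenotype=P3) = 0.07/0.34 = 0.205882.
P(Phenotype=P2) = 0.13 + 0.12 + 0.14 = 0.39; P(Genotype=Aa | Phenotype=P2) = 0.13/0.39 = 0.333333.
Difference = -0.12745.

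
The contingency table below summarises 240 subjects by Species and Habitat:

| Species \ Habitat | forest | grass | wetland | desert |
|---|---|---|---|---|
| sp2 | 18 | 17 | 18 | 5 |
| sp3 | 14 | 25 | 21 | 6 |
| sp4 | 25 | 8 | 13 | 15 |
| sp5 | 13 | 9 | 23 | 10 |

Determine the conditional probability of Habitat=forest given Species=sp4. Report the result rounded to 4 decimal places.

Total with Species=sp4: 25 + 8 + 13 + 15 = 61.
P(Habitat=forest | Species=sp4) = 25/61 = 0.4098.

0.4098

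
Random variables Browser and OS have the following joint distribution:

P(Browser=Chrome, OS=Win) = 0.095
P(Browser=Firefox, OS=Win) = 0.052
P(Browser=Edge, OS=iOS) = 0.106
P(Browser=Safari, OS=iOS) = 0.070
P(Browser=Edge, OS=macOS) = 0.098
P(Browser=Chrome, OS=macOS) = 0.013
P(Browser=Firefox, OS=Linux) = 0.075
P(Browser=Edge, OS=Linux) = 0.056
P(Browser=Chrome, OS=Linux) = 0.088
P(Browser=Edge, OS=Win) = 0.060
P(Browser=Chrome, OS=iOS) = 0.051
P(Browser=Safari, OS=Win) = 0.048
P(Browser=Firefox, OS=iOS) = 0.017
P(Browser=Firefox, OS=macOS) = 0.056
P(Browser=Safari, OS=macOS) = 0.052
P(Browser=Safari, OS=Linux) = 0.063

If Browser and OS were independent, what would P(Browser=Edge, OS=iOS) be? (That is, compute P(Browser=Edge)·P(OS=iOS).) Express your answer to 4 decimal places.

P(Browser=Edge) = 0.060 + 0.098 + 0.056 + 0.106 = 0.320.
P(OS=iOS) = 0.051 + 0.017 + 0.070 + 0.106 = 0.244.
Product: 0.320 × 0.244 = 0.0781.

0.0781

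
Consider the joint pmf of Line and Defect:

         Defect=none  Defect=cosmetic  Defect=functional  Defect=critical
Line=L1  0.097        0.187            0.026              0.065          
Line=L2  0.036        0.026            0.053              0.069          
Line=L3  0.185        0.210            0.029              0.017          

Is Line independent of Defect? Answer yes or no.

no

P(Line=L2) = 0.184 and P(Defect=cosmetic) = 0.423, so their product is 0.07783, but P(Line=L2, Defect=cosmetic) = 0.026. Since these differ, Line and Defect are not independent.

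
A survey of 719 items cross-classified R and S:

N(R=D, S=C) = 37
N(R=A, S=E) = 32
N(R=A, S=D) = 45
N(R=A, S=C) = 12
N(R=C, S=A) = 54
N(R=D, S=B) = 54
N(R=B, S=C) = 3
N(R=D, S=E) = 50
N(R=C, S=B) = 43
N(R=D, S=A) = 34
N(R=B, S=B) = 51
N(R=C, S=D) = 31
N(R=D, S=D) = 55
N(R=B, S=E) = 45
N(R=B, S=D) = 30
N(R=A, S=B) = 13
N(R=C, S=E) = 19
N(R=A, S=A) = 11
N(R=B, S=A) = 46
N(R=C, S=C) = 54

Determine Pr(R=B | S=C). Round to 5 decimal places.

Total with S=C: 12 + 3 + 54 + 37 = 106.
P(R=B | S=C) = 3/106 = 0.02830.

0.02830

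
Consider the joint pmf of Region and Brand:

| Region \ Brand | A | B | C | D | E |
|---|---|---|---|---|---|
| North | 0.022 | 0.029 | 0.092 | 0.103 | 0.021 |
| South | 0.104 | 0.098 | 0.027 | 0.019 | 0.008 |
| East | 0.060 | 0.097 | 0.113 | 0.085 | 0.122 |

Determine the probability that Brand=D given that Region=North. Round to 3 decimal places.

P(Region=North) = 0.022 + 0.029 + 0.092 + 0.103 + 0.021 = 0.267.
P(Brand=D | Region=North) = 0.103/0.267 = 0.386.

0.386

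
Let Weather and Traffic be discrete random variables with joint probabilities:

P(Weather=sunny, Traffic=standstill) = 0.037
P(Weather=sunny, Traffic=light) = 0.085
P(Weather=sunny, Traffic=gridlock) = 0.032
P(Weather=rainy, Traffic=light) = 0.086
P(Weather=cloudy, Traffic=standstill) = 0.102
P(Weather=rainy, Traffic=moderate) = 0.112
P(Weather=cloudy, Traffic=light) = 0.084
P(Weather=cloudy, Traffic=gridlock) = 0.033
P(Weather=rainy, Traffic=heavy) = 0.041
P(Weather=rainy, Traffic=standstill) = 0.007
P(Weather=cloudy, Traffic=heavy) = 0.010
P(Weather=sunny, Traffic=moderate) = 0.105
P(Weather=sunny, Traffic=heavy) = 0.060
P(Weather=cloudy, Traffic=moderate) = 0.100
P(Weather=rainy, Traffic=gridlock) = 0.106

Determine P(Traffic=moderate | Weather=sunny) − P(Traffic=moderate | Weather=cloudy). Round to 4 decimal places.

0.0252

P(Weather=sunny) = 0.085 + 0.105 + 0.060 + 0.032 + 0.037 = 0.319; P(Traffic=moderate | Weather=sunny) = 0.105/0.319 = 0.32915.
P(Weather=cloudy) = 0.084 + 0.100 + 0.010 + 0.033 + 0.102 = 0.329; P(Traffic=moderate | Weather=cloudy) = 0.100/0.329 = 0.30395.
Difference = 0.0252.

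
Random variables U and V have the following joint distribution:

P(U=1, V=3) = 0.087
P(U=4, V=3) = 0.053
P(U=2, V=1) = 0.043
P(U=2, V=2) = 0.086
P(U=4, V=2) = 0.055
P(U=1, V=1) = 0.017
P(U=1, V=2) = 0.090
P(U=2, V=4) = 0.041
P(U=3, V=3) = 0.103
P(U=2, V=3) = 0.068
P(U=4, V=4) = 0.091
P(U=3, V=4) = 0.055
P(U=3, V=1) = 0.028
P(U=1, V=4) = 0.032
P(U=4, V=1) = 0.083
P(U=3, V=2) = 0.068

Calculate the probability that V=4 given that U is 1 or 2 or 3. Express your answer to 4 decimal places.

0.1783

P(U=1) = 0.017 + 0.090 + 0.087 + 0.032 = 0.226.
P(U=2) = 0.043 + 0.086 + 0.068 + 0.041 = 0.238.
P(U=3) = 0.028 + 0.068 + 0.103 + 0.055 = 0.254.
P(U ∈ {1, 2, 3}) = 0.226 + 0.238 + 0.254 = 0.718; P(V=4, U ∈ {1, 2, 3}) = 0.032 + 0.041 + 0.055 = 0.128.
P(V=4 | U ∈ {1, 2, 3}) = 0.128/0.718 = 0.1783.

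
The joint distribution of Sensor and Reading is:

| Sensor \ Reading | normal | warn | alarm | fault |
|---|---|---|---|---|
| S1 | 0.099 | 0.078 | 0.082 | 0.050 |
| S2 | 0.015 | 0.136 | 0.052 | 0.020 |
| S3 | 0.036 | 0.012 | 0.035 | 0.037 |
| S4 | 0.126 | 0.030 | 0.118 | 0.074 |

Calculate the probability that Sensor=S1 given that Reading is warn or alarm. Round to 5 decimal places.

0.29466

P(Reading=warn) = 0.078 + 0.136 + 0.012 + 0.030 = 0.256.
P(Reading=alarm) = 0.082 + 0.052 + 0.035 + 0.118 = 0.287.
P(Reading ∈ {warn, alarm}) = 0.256 + 0.287 = 0.543; P(Sensor=S1, Reading ∈ {warn, alarm}) = 0.078 + 0.082 = 0.160.
P(Sensor=S1 | Reading ∈ {warn, alarm}) = 0.160/0.543 = 0.29466.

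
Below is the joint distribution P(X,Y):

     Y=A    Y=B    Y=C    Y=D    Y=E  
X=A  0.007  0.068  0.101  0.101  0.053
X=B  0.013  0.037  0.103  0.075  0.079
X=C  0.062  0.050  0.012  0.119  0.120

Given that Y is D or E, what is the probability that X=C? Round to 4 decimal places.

0.4369

P(Y=D) = 0.101 + 0.075 + 0.119 = 0.295.
P(Y=E) = 0.053 + 0.079 + 0.120 = 0.252.
P(Y ∈ {D, E}) = 0.295 + 0.252 = 0.547; P(X=C, Y ∈ {D, E}) = 0.119 + 0.120 = 0.239.
P(X=C | Y ∈ {D, E}) = 0.239/0.547 = 0.4369.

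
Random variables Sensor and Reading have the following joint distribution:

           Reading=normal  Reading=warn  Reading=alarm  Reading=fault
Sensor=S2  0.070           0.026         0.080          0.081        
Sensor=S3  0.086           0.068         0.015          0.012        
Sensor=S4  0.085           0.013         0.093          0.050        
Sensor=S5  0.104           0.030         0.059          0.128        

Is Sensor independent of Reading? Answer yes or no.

P(Sensor=S3) = 0.181 and P(Reading=warn) = 0.137, so their product is 0.02480, but P(Sensor=S3, Reading=warn) = 0.068. Since these differ, Sensor and Reading are not independent.

no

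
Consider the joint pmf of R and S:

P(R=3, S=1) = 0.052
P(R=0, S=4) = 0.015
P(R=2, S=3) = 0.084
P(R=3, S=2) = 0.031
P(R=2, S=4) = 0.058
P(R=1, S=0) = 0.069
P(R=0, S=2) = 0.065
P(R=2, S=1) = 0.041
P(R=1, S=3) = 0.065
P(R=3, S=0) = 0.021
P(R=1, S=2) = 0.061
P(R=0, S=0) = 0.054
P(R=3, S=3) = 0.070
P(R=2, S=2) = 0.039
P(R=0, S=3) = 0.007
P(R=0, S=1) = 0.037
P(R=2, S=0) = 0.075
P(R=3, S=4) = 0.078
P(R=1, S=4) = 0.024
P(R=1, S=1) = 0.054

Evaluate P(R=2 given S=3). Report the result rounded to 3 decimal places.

0.372

P(S=3) = 0.007 + 0.065 + 0.084 + 0.070 = 0.226.
P(R=2 | S=3) = 0.084/0.226 = 0.372.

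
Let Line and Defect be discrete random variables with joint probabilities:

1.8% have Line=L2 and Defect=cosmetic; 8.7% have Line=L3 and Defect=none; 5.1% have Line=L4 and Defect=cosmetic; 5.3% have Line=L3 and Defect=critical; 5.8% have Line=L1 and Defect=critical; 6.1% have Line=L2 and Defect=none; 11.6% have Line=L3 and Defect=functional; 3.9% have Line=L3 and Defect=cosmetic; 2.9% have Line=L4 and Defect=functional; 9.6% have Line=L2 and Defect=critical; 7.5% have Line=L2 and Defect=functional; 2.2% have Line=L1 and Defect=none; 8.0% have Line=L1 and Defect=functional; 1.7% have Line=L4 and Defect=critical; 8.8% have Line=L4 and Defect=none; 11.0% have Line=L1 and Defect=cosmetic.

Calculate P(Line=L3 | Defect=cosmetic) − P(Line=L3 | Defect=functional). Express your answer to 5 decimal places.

P(Defect=cosmetic) = 0.110 + 0.018 + 0.039 + 0.051 = 0.218; P(Line=L3 | Defect=cosmetic) = 0.039/0.218 = 0.178899.
P(Defect=functional) = 0.080 + 0.075 + 0.116 + 0.029 = 0.300; P(Line=L3 | Defect=functional) = 0.116/0.300 = 0.386667.
Difference = -0.20777.

-0.20777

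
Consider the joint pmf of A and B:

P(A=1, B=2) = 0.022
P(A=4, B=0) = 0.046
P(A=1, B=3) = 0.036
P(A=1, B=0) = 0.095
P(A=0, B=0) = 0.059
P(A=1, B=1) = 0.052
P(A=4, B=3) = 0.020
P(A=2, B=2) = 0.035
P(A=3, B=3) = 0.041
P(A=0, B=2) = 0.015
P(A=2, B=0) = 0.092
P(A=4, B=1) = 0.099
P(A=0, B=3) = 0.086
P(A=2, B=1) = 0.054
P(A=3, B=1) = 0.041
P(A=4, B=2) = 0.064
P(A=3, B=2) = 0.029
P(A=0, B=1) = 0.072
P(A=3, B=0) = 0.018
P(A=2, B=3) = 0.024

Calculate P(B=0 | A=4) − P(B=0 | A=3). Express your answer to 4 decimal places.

P(A=4) = 0.046 + 0.099 + 0.064 + 0.020 = 0.229; P(B=0 | A=4) = 0.046/0.229 = 0.20087.
P(A=3) = 0.018 + 0.041 + 0.029 + 0.041 = 0.129; P(B=0 | A=3) = 0.018/0.129 = 0.13953.
Difference = 0.0613.

0.0613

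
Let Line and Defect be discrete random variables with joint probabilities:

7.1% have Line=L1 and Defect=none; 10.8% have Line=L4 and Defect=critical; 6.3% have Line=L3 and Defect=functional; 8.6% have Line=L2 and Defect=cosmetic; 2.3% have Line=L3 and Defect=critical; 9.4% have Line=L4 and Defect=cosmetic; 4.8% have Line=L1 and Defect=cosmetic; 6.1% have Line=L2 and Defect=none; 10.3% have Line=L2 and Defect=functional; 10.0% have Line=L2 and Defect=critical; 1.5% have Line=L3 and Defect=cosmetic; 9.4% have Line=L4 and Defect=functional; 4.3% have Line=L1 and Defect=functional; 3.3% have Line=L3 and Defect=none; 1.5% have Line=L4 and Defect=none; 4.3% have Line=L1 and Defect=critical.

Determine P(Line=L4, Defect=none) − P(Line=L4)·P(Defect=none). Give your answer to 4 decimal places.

P(Line=L4) = 0.015 + 0.094 + 0.094 + 0.108 = 0.311.
P(Defect=none) = 0.071 + 0.061 + 0.033 + 0.015 = 0.180.
P(Line=L4, Defect=none) − P(Line=L4)P(Defect=none) = 0.015 − 0.311×0.180 = -0.0410.

-0.0410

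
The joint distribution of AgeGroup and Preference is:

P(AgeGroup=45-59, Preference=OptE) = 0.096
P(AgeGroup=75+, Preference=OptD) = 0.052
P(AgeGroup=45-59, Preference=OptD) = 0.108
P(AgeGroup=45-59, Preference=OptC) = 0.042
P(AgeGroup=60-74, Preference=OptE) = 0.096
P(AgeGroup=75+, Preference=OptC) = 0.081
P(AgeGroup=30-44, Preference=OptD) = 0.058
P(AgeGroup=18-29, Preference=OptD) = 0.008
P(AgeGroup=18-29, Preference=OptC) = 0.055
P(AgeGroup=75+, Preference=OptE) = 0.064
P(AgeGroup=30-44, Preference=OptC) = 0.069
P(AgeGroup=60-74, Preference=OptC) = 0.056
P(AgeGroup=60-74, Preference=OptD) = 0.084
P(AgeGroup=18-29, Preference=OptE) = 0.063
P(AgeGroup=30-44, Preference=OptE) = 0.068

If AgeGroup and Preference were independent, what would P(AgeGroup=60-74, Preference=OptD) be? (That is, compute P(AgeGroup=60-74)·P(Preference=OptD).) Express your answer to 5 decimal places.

P(AgeGroup=60-74) = 0.056 + 0.084 + 0.096 = 0.236.
P(Preference=OptD) = 0.008 + 0.058 + 0.108 + 0.084 + 0.052 = 0.310.
Product: 0.236 × 0.310 = 0.07316.

0.07316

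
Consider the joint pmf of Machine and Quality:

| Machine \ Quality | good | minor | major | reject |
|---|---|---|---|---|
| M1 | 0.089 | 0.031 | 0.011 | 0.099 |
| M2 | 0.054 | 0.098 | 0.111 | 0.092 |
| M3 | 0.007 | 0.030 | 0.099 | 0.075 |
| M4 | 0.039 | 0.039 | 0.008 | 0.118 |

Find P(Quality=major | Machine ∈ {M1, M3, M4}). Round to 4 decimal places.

0.1829

P(Machine=M1) = 0.089 + 0.031 + 0.011 + 0.099 = 0.230.
P(Machine=M3) = 0.007 + 0.030 + 0.099 + 0.075 = 0.211.
P(Machine=M4) = 0.039 + 0.039 + 0.008 + 0.118 = 0.204.
P(Machine ∈ {M1, M3, M4}) = 0.230 + 0.211 + 0.204 = 0.645; P(Quality=major, Machine ∈ {M1, M3, M4}) = 0.011 + 0.099 + 0.008 = 0.118.
P(Quality=major | Machine ∈ {M1, M3, M4}) = 0.118/0.645 = 0.1829.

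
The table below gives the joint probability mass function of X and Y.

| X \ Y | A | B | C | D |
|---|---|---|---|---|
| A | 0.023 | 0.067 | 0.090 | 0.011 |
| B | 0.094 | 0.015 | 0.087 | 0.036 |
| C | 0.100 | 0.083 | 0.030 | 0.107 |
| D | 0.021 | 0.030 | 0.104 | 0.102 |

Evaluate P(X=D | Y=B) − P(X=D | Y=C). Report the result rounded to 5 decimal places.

-0.18056

P(Y=B) = 0.067 + 0.015 + 0.083 + 0.030 = 0.195; P(X=D | Y=B) = 0.030/0.195 = 0.153846.
P(Y=C) = 0.090 + 0.087 + 0.030 + 0.104 = 0.311; P(X=D | Y=C) = 0.104/0.311 = 0.334405.
Difference = -0.18056.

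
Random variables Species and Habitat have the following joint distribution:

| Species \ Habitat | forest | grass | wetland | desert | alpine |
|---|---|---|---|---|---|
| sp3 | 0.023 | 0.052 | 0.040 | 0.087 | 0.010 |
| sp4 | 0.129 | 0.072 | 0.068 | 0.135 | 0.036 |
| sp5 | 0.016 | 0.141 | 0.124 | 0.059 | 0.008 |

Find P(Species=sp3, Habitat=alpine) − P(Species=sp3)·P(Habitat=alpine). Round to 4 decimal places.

P(Species=sp3) = 0.023 + 0.052 + 0.040 + 0.087 + 0.010 = 0.212.
P(Habitat=alpine) = 0.010 + 0.036 + 0.008 = 0.054.
P(Species=sp3, Habitat=alpine) − P(Species=sp3)P(Habitat=alpine) = 0.010 − 0.212×0.054 = -0.0014.

-0.0014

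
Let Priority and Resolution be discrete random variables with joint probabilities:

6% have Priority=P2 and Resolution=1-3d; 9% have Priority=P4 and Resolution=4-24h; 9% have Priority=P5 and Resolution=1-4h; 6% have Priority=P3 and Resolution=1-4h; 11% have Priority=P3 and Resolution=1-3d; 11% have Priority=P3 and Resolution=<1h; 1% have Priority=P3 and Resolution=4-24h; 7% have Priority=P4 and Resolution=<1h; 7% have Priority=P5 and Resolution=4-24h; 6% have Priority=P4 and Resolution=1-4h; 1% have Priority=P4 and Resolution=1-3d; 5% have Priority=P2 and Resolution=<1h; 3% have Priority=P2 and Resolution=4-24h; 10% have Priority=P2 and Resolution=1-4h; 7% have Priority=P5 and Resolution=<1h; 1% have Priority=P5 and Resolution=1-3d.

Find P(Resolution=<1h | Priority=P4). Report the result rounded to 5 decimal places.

P(Priority=P4) = 0.07 + 0.06 + 0.09 + 0.01 = 0.23.
P(Resolution=<1h | Priority=P4) = 0.07/0.23 = 0.30435.

0.30435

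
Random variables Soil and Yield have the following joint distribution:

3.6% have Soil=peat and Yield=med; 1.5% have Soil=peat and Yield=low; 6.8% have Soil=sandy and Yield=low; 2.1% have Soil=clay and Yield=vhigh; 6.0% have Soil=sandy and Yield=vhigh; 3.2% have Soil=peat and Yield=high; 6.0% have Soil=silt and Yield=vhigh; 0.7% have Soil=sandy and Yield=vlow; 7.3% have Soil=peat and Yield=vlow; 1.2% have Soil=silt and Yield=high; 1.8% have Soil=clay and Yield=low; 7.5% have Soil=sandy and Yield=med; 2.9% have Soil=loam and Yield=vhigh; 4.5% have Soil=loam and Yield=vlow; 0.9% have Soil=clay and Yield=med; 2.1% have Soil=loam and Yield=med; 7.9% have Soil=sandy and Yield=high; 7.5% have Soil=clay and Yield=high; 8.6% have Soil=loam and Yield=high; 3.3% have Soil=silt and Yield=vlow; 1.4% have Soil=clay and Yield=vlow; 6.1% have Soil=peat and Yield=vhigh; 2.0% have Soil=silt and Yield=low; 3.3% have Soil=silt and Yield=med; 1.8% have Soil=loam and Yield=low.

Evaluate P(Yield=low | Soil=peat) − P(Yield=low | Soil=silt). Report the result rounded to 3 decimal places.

P(Soil=peat) = 0.073 + 0.015 + 0.036 + 0.032 + 0.061 = 0.217; P(Yield=low | Soil=peat) = 0.015/0.217 = 0.0691.
P(Soil=silt) = 0.033 + 0.020 + 0.033 + 0.012 + 0.060 = 0.158; P(Yield=low | Soil=silt) = 0.020/0.158 = 0.1266.
Difference = -0.057.

-0.057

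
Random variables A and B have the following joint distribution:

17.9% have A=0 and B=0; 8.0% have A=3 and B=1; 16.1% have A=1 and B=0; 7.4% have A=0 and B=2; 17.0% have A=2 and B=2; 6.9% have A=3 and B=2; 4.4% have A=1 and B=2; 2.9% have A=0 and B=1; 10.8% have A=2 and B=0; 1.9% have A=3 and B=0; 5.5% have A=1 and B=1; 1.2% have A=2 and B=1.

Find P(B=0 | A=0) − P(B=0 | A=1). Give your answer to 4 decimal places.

0.0155

P(A=0) = 0.179 + 0.029 + 0.074 = 0.282; P(B=0 | A=0) = 0.179/0.282 = 0.63475.
P(A=1) = 0.161 + 0.055 + 0.044 = 0.260; P(B=0 | A=1) = 0.161/0.260 = 0.61923.
Difference = 0.0155.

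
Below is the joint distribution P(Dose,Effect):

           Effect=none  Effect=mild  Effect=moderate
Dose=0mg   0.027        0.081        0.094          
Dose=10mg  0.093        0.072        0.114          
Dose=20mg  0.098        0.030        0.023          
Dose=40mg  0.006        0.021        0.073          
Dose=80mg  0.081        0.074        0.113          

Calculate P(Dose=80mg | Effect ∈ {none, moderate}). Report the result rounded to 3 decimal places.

0.269

P(Effect=none) = 0.027 + 0.093 + 0.098 + 0.006 + 0.081 = 0.305.
P(Effect=moderate) = 0.094 + 0.114 + 0.023 + 0.073 + 0.113 = 0.417.
P(Effect ∈ {none, moderate}) = 0.305 + 0.417 = 0.722; P(Dose=80mg, Effect ∈ {none, moderate}) = 0.081 + 0.113 = 0.194.
P(Dose=80mg | Effect ∈ {none, moderate}) = 0.194/0.722 = 0.269.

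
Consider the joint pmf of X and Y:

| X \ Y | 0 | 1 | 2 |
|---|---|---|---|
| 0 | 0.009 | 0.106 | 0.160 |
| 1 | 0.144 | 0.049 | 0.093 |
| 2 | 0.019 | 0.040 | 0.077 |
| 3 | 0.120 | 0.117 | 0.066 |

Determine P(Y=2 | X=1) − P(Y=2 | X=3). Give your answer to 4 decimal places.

0.1074

P(X=1) = 0.144 + 0.049 + 0.093 = 0.286; P(Y=2 | X=1) = 0.093/0.286 = 0.32517.
P(X=3) = 0.120 + 0.117 + 0.066 = 0.303; P(Y=2 | X=3) = 0.066/0.303 = 0.21782.
Difference = 0.1074.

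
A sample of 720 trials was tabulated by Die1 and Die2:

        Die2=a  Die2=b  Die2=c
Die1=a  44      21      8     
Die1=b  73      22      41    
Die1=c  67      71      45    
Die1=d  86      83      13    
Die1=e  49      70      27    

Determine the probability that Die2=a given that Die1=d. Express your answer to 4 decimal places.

Total with Die1=d: 86 + 83 + 13 = 182.
P(Die2=a | Die1=d) = 86/182 = 0.4725.

0.4725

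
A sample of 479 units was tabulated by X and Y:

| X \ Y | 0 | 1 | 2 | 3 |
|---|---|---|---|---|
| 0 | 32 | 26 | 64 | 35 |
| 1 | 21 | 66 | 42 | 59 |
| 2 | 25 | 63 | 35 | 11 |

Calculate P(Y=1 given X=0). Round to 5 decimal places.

0.16561

Total with X=0: 32 + 26 + 64 + 35 = 157.
P(Y=1 | X=0) = 26/157 = 0.16561.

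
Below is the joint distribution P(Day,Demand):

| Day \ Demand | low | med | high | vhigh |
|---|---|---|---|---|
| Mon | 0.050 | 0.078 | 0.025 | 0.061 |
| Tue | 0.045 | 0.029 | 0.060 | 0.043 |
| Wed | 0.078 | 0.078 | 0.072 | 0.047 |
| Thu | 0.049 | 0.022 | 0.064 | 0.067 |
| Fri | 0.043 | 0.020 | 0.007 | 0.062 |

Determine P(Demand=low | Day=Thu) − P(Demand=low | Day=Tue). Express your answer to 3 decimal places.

-0.012

P(Day=Thu) = 0.049 + 0.022 + 0.064 + 0.067 = 0.202; P(Demand=low | Day=Thu) = 0.049/0.202 = 0.2426.
P(Day=Tue) = 0.045 + 0.029 + 0.060 + 0.043 = 0.177; P(Demand=low | Day=Tue) = 0.045/0.177 = 0.2542.
Difference = -0.012.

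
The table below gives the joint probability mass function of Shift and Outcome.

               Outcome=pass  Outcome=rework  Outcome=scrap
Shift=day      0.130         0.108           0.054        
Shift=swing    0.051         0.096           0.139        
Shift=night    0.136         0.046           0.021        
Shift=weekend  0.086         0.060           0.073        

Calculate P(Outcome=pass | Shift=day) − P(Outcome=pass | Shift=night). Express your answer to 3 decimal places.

-0.225

P(Shift=day) = 0.130 + 0.108 + 0.054 = 0.292; P(Outcome=pass | Shift=day) = 0.130/0.292 = 0.4452.
P(Shift=night) = 0.136 + 0.046 + 0.021 = 0.203; P(Outcome=pass | Shift=night) = 0.136/0.203 = 0.6700.
Difference = -0.225.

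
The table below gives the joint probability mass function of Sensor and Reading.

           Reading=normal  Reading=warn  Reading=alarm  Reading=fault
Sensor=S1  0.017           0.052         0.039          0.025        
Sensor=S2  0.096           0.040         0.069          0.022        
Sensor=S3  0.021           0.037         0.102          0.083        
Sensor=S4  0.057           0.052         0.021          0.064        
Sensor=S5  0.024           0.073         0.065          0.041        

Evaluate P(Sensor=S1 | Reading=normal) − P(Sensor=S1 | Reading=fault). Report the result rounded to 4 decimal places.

-0.0273

P(Reading=normal) = 0.017 + 0.096 + 0.021 + 0.057 + 0.024 = 0.215; P(Sensor=S1 | Reading=normal) = 0.017/0.215 = 0.07907.
P(Reading=fault) = 0.025 + 0.022 + 0.083 + 0.064 + 0.041 = 0.235; P(Sensor=S1 | Reading=fault) = 0.025/0.235 = 0.10638.
Difference = -0.0273.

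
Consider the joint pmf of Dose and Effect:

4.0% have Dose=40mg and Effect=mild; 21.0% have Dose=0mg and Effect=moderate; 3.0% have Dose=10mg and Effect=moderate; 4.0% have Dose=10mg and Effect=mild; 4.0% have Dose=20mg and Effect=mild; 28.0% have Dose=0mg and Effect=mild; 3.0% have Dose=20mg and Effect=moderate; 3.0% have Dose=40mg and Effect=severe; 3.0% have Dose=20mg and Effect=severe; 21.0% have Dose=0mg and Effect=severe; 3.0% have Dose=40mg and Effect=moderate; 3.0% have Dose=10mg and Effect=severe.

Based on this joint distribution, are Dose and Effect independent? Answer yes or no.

yes

Every cell satisfies P(Dose,Effect) = P(Dose)·P(Effect). For instance P(Dose=10mg) = 0.100, P(Effect=moderate) = 0.300, and 0.100×0.300 = 0.030 matches the joint entry. So Dose and Effect are independent.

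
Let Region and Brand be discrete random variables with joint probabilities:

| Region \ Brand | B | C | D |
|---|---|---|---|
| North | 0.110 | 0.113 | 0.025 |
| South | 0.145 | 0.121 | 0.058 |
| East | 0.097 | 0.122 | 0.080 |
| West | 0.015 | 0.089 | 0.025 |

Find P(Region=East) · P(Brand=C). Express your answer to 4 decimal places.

P(Region=East) = 0.097 + 0.122 + 0.080 = 0.299.
P(Brand=C) = 0.113 + 0.121 + 0.122 + 0.089 = 0.445.
Product: 0.299 × 0.445 = 0.1331.

0.1331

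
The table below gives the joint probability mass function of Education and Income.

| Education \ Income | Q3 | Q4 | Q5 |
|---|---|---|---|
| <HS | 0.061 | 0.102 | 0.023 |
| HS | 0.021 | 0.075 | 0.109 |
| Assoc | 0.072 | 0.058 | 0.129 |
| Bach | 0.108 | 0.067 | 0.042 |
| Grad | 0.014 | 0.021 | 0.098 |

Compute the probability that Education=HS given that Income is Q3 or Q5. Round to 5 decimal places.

P(Income=Q3) = 0.061 + 0.021 + 0.072 + 0.108 + 0.014 = 0.276.
P(Income=Q5) = 0.023 + 0.109 + 0.129 + 0.042 + 0.098 = 0.401.
P(Income ∈ {Q3, Q5}) = 0.276 + 0.401 = 0.677; P(Education=HS, Income ∈ {Q3, Q5}) = 0.021 + 0.109 = 0.130.
P(Education=HS | Income ∈ {Q3, Q5}) = 0.130/0.677 = 0.19202.

0.19202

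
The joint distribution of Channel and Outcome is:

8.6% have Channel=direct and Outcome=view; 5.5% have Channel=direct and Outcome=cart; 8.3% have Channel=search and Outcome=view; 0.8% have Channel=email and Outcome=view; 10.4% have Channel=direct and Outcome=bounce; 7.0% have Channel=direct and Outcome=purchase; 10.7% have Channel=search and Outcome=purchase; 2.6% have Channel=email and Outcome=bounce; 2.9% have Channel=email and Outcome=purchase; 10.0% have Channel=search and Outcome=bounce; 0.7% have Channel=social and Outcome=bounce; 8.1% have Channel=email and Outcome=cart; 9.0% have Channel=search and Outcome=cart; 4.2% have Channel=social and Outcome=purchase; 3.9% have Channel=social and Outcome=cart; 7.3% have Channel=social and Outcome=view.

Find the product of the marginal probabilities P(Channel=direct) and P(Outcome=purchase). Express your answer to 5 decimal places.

P(Channel=direct) = 0.104 + 0.086 + 0.055 + 0.070 = 0.315.
P(Outcome=purchase) = 0.029 + 0.107 + 0.042 + 0.070 = 0.248.
Product: 0.315 × 0.248 = 0.07812.

0.07812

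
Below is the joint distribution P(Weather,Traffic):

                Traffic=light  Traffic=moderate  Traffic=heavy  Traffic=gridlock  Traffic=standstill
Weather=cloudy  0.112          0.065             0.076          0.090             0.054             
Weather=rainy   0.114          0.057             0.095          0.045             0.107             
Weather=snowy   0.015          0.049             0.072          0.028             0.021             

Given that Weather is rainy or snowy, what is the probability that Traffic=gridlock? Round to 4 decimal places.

0.1211

P(Weather=rainy) = 0.114 + 0.057 + 0.095 + 0.045 + 0.107 = 0.418.
P(Weather=snowy) = 0.015 + 0.049 + 0.072 + 0.028 + 0.021 = 0.185.
P(Weather ∈ {rainy, snowy}) = 0.418 + 0.185 = 0.603; P(Traffic=gridlock, Weather ∈ {rainy, snowy}) = 0.045 + 0.028 = 0.073.
P(Traffic=gridlock | Weather ∈ {rainy, snowy}) = 0.073/0.603 = 0.1211.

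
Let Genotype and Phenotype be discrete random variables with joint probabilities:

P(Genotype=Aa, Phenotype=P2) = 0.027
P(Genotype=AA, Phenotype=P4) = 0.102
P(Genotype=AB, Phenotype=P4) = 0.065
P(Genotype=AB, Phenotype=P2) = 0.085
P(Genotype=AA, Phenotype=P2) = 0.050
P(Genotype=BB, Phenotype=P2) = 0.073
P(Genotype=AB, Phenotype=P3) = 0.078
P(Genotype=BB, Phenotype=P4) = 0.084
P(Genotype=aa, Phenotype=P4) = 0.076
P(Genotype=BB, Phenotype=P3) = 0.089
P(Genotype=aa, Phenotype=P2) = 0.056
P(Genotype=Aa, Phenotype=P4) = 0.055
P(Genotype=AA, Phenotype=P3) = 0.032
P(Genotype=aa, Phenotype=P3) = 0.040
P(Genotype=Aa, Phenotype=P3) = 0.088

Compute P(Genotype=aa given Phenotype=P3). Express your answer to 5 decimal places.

P(Phenotype=P3) = 0.032 + 0.088 + 0.040 + 0.078 + 0.089 = 0.327.
P(Genotype=aa | Phenotype=P3) = 0.040/0.327 = 0.12232.

0.12232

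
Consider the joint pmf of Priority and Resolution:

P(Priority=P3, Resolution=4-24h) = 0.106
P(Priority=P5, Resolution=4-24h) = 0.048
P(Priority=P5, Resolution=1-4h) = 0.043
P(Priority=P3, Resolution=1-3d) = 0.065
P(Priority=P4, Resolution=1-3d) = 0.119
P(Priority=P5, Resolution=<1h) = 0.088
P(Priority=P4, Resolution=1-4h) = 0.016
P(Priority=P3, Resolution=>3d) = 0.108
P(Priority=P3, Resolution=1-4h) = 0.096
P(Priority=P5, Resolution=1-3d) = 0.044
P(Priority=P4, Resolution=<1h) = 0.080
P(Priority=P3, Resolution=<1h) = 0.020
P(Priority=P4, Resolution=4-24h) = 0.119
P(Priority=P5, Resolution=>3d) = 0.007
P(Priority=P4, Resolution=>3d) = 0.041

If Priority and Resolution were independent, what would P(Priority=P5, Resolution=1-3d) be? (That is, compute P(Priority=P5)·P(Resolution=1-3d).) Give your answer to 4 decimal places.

P(Priority=P5) = 0.088 + 0.043 + 0.048 + 0.044 + 0.007 = 0.230.
P(Resolution=1-3d) = 0.065 + 0.119 + 0.044 = 0.228.
Product: 0.230 × 0.228 = 0.0524.

0.0524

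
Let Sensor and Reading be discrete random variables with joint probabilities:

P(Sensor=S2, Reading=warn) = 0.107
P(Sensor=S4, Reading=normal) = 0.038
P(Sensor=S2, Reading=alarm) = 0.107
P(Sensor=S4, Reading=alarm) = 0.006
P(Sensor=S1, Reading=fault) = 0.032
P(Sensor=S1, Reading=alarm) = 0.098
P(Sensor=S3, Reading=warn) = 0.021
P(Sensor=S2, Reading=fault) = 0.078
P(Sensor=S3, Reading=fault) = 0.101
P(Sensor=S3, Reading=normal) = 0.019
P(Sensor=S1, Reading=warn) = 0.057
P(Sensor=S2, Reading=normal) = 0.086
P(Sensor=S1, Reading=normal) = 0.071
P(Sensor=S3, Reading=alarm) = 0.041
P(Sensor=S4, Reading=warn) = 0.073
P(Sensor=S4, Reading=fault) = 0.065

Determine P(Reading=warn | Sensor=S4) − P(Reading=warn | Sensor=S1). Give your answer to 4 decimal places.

0.1802

P(Sensor=S4) = 0.038 + 0.073 + 0.006 + 0.065 = 0.182; P(Reading=warn | Sensor=S4) = 0.073/0.182 = 0.40110.
P(Sensor=S1) = 0.071 + 0.057 + 0.098 + 0.032 = 0.258; P(Reading=warn | Sensor=S1) = 0.057/0.258 = 0.22093.
Difference = 0.1802.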